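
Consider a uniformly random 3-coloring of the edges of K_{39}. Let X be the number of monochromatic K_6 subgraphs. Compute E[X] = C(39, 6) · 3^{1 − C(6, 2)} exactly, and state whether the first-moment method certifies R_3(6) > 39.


E[X] = C(39, 6) · 3^{1 − 15} = 3262623 · 3^{−14} = 3262623/4782969.
As a reduced fraction: E[X] = 1087541/1594323 ≈ 0.6821.
Is E[X] < 1? YES.
Since E[X] < 1, there exists a 3-coloring of K_{39} with no monochromatic K_6; hence R_3(6) > 39.

E[X] = 1087541/1594323 ≈ 0.6821; E[X] < 1, so R_3(6) > 39.


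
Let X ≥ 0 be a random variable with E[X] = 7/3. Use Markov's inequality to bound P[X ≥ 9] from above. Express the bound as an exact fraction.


μ = E[X] = 7/3, a = 9.
Markov: P[X ≥ 9] ≤ μ/a = (7/3)/9 = 7/27.
Numerically: ≈ 0.259259.
(Since a = 9 > μ = 2.333333, the bound 7/27 is < 1 and informative.)

P[X ≥ 9] ≤ 7/27 ≈ 0.259259.


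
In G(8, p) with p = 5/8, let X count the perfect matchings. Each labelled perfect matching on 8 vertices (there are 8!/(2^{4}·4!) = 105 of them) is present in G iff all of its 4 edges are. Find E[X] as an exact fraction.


K_8 has 8!/(2^{4}·4!) = 105 labelled perfect matchings.
For each such perfect matching H, let X_H = 1 if all 4 edges of H are present in G. Then P[X_H = 1] = p^{4} = (5/8)^{4} = 625/4096.
By linearity: E[X] = Σ_H E[X_H] = 105 · p^{4} = 105 · 625/4096 = 65625/4096.
Numerically: E[X] ≈ 16.0217.

E[X] = 105 · (5/8)^{4} = 65625/4096 ≈ 16.0217.


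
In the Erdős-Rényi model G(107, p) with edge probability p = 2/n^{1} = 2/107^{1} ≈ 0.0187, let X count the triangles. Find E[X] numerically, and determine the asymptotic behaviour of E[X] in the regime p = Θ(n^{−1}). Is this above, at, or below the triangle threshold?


Number of potential triangles: C(107, 3) = 198485.
Each occurs with probability p³ ≈ (0.0187)³ ≈ 6.53038e-06.
By linearity: E[X] = C(107, 3)·p³ ≈ 198485 · 6.53038e-06 ≈ 1.296.
Here α = 1, so p = 2/n is exactly at the triangle threshold p ~ 1/n. Asymptotically E[X] → c³/6 = 2³/6 = 4/3 ≈ 1.333, a bounded constant. In this regime the triangle count is asymptotically Poisson(c³/6).

E[X] ≈ 1.296; in regime p = Θ(1/n^{1}) E[X] stays bounded (at the triangle threshold p ~ 1/n).


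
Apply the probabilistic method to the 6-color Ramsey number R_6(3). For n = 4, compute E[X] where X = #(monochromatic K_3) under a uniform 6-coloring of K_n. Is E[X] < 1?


E[X] = C(4, 3) · 6^{1 − 3} = 4 · 6^{−2} = 4/36.
As a reduced fraction: E[X] = 1/9 ≈ 0.1111.
Is E[X] < 1? YES.
Since E[X] < 1, there exists a 6-coloring of K_{4} with no monochromatic K_3; hence R_6(3) > 4.

E[X] = 1/9 ≈ 0.1111; E[X] < 1, so R_6(3) > 4.


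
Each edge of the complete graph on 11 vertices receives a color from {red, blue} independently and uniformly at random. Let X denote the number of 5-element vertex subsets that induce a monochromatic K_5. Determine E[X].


Let X = Σ_S X_S over the C(11, 5) = 462 subsets S of size 5, where X_S = 1 if the K_5 on S is monochromatic.
For a fixed S, the K_5 on S has C(5, 2) = 10 edges. P[all 10 edges red] = (1/2)^10, and likewise for blue, so P[monochromatic] = 2·(1/2)^10 = 2^{1 − 10} = 1/512.
By linearity: E[X] = C(11, 5) · 2^{1 − 10} = 462 · 1/512 = 231/256.
Numerically: E[X] ≈ 0.902.

E[X] = C(11,5)·2^(1−C(5,2)) = 231/256 ≈ 0.902.


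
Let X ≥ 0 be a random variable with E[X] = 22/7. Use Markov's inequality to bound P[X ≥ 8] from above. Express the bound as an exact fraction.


μ = E[X] = 22/7, a = 8.
Markov: P[X ≥ 8] ≤ μ/a = (22/7)/8 = 11/28.
Numerically: ≈ 0.392857.
(Since a = 8 > μ = 3.142857, the bound 11/28 is < 1 and informative.)

P[X ≥ 8] ≤ 11/28 ≈ 0.392857.


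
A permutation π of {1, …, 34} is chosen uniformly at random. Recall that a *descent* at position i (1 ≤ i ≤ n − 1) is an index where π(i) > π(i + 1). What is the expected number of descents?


Write X = Σ X_I over i = 1, …, 33, with X_I the indicator of one descent.
There are 33 indicators.
For each fixed i, the pair (π(i), π(i+1)) is a uniformly random ordered pair of distinct values from {1, …, 34}; by symmetry P[π(i) > π(i+1)] = 1/2.
By linearity: E[X] = 33 · (1/2) = (34 − 1) · (1/2) = 33/2 ≈ 16.500000.

E[X] = 33/2 = 16.500000.


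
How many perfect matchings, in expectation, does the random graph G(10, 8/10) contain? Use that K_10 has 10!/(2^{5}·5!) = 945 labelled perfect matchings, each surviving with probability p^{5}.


K_10 has 10!/(2^{5}·5!) = 945 labelled perfect matchings.
For each such perfect matching H, let X_H = 1 if all 5 edges of H are present in G. Then P[X_H = 1] = p^{5} = (4/5)^{5} = 1024/3125.
By linearity of expectation: E[X] = Σ_H E[X_H] = 945 · p^{5} = 945 · 1024/3125 = 193536/625.
Numerically: E[X] ≈ 309.658.

E[X] = 945 · (4/5)^{5} = 193536/625 ≈ 309.658.


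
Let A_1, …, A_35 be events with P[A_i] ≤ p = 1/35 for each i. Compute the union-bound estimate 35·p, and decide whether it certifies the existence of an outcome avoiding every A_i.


Union bound: P[∪_{i=1}^{35} A_i] ≤ Σ_i P[A_i] ≤ 35·p = 35·(1/35) = 1.
Numerically: 1 ≈ 1.0000000.
Is 1 < 1? NO.
Since the bound 1 is ≥ 1, the union bound is uninformative here; it does NOT by itself certify existence.

35·p = 1 ≈ 1.0000000; existence NOT certified by the union bound.


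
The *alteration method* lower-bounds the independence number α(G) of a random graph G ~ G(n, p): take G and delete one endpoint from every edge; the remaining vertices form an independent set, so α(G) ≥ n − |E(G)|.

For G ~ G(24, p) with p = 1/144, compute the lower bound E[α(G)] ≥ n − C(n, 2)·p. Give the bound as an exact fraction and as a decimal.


E[|E(G)|] = C(24, 2)·p = 276 · (1/144) = 23/12.
E[α(G)] ≥ n − E[|E(G)|] = 24 − 23/12 = 265/12.
Numerically: ≈ 22.083333.
(This is only a lower bound; the true E[α(G)] may be larger.)

E[α(G)] ≥ 265/12 ≈ 22.083333.


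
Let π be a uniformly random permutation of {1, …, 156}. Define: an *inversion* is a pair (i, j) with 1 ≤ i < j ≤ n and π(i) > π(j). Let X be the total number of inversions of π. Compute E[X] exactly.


Write X = Σ X_I over the C(156, 2) = 12090 pairs i < j, with X_I the indicator of one inversion.
There are 12090 indicators.
For each fixed pair i < j, the values π(i) and π(j) are two distinct elements of {1, …, 156} in uniformly random order; by symmetry P[π(i) > π(j)] = 1/2.
By linearity: E[X] = 12090 · (1/2) = C(156, 2) · (1/2) = 12090/2 = 6045 ≈ 6045.000.

E[X] = 6045 = 6045.000.


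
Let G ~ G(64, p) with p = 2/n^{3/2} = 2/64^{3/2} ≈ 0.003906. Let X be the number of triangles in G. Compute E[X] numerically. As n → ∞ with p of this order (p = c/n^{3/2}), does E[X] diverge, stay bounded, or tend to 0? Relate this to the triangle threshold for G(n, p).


Number of potential triangles: C(64, 3) = 41664.
Each occurs with probability p³ ≈ (0.003906)³ ≈ 5.960464e-08.
By linearity: E[X] = C(64, 3)·p³ ≈ 41664 · 5.960464e-08 ≈ 0.0025.
Since α = 3/2 > 1, p = c/n^{3/2} = o(1/n) is below the triangle threshold p ~ 1/n. Asymptotically E[X] ~ (c³/6)·n^{3(1−α)} = (2³/6)·n^{-1.5} → 0, so by Markov's inequality G has no triangles w.h.p.

E[X] ≈ 0.0025; in regime p = Θ(1/n^{3/2}) E[X] tends to 0 (below the triangle threshold p ~ 1/n).


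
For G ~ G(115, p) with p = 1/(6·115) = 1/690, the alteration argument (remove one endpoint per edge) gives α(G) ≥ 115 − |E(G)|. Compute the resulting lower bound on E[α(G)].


E[|E(G)|] = C(115, 2)·p = 6555 · (1/690) = 19/2.
E[α(G)] ≥ n − E[|E(G)|] = 115 − 19/2 = 211/2.
Numerically: ≈ 105.500.
(This is only a lower bound; the true E[α(G)] may be larger.)

E[α(G)] ≥ 211/2 ≈ 105.500.


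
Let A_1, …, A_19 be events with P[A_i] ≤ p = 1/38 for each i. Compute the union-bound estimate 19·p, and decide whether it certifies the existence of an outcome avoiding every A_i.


Union bound: P[∪_{i=1}^{19} A_i] ≤ Σ_i P[A_i] ≤ 19·p = 19·(1/38) = 1/2.
Numerically: 1/2 ≈ 0.50000.
Is 1/2 < 1? YES.
Since P[∪ A_i] ≤ 1/2 < 1, the complement has P[∩ A_i^c] ≥ 1 − 1/2 = 1/2 > 0, so some outcome avoids every A_i.

19·p = 1/2 ≈ 0.50000; existence CERTIFIED by the union bound.


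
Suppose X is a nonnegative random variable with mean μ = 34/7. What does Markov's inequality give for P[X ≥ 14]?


μ = E[X] = 34/7, a = 14.
Markov: P[X ≥ 14] ≤ μ/a = (34/7)/14 = 17/49.
Numerically: ≈ 0.347.
(Since a = 14 > μ = 4.857, the bound 17/49 is < 1 and informative.)

P[X ≥ 14] ≤ 17/49 ≈ 0.347.


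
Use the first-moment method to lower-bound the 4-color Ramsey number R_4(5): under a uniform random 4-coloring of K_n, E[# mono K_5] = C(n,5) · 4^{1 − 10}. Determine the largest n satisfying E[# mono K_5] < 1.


We need C(n, 5) · 4^{1 − 10} < 1, i.e. C(n, 5) < 4^{10 − 1} = 262144.
Check values of n near the boundary:
  n = 28: C(28, 5) = 98280; 98280 < 262144? YES
  n = 29: C(29, 5) = 118755; 118755 < 262144? YES
  n = 30: C(30, 5) = 142506; 142506 < 262144? YES
  n = 31: C(31, 5) = 169911; 169911 < 262144? YES
  n = 32: C(32, 5) = 201376; 201376 < 262144? YES
  n = 33: C(33, 5) = 237336; 237336 < 262144? YES
  n = 34: C(34, 5) = 278256; 278256 < 262144? NO
  n = 35: C(35, 5) = 324632; 324632 < 262144? NO
The largest n with C(n, 5) < 262144 is n = 33 (where E[X] = 29667/32768 ≈ 0.905365). Hence R_4(5) > 33, i.e. R_4(5) ≥ 34.

Largest n = 33; hence R_4(5) > 33.


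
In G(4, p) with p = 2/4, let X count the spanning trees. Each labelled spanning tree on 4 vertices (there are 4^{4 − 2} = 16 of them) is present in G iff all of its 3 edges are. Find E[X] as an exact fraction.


K_4 has 4^{4 − 2} = 16 labelled spanning trees.
For each such spanning tree H, let X_H = 1 if all 3 edges of H are present in G. Then P[X_H = 1] = p^{3} = (1/2)^{3} = 1/8.
Summing the indicators: E[X] = Σ_H E[X_H] = 16 · p^{3} = 16 · 1/8 = 2.
Numerically: E[X] ≈ 2.

E[X] = 16 · (1/2)^{3} = 2 ≈ 2.


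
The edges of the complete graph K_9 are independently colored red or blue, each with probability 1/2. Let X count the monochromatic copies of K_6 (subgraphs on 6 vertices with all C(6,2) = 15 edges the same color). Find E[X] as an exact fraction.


Let X = Σ_S X_S over the C(9, 6) = 84 subsets S of size 6, where X_S = 1 if the K_6 on S is monochromatic.
For a fixed S, the K_6 on S has C(6, 2) = 15 edges. P[all 15 edges red] = (1/2)^15, and likewise for blue, so P[monochromatic] = 2·(1/2)^15 = 2^{1 − 15} = 1/16384.
By linearity of expectation: E[X] = C(9, 6) · 2^{1 − 15} = 84 · 1/16384 = 21/4096.
Numerically: E[X] ≈ 0.0051.

E[X] = C(9,6)·2^(1−C(6,2)) = 21/4096 ≈ 0.0051.


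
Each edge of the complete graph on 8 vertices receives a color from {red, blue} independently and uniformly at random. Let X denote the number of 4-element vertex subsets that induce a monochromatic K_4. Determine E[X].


Let X = Σ_S X_S over the C(8, 4) = 70 subsets S of size 4, where X_S = 1 if the K_4 on S is monochromatic.
For a fixed S, the K_4 on S has C(4, 2) = 6 edges. P[all 6 edges red] = (1/2)^6, and likewise for blue, so P[monochromatic] = 2·(1/2)^6 = 2^{1 − 6} = 1/32.
By linearity: E[X] = C(8, 4) · 2^{1 − 6} = 70 · 1/32 = 35/16.
Numerically: E[X] ≈ 2.187500.

E[X] = C(8,4)·2^(1−C(4,2)) = 35/16 ≈ 2.187500.


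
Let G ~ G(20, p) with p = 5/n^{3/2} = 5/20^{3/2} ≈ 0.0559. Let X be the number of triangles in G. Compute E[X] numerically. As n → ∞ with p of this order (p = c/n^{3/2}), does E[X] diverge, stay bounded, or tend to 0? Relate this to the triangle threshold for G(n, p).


Number of potential triangles: C(20, 3) = 1140.
Each occurs with probability p³ ≈ (0.0559)³ ≈ 1.746928e-04.
By linearity: E[X] = C(20, 3)·p³ ≈ 1140 · 1.746928e-04 ≈ 0.1991.
Since α = 3/2 > 1, p = c/n^{3/2} = o(1/n) is below the triangle threshold p ~ 1/n. Asymptotically E[X] ~ (c³/6)·n^{3(1−α)} = (5³/6)·n^{-1.5} → 0, so by Markov's inequality G has no triangles w.h.p.

E[X] ≈ 0.1991; in regime p = Θ(1/n^{3/2}) E[X] tends to 0 (below the triangle threshold p ~ 1/n).


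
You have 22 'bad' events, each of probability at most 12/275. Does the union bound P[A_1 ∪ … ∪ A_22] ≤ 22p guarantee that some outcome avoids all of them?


Union bound: P[∪_{i=1}^{22} A_i] ≤ Σ_i P[A_i] ≤ 22·p = 22·(12/275) = 24/25.
Numerically: 24/25 ≈ 0.9600000.
Is 24/25 < 1? YES.
Since P[∪ A_i] ≤ 24/25 < 1, the complement has P[∩ A_i^c] ≥ 1 − 24/25 = 1/25 > 0, so some outcome avoids every A_i.

22·p = 24/25 ≈ 0.9600000; existence CERTIFIED by the union bound.


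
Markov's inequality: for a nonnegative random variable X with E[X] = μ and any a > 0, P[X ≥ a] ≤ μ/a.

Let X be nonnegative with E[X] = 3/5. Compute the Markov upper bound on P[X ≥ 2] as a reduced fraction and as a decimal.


μ = E[X] = 3/5, a = 2.
Markov: P[X ≥ 2] ≤ μ/a = (3/5)/2 = 3/10.
Numerically: ≈ 0.300000.
(Since a = 2 > μ = 0.600000, the bound 3/10 is < 1 and informative.)

P[X ≥ 2] ≤ 3/10 ≈ 0.300000.


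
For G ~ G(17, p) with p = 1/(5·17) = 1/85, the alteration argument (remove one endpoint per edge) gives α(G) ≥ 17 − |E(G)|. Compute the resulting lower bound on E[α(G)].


E[|E(G)|] = C(17, 2)·p = 136 · (1/85) = 8/5.
E[α(G)] ≥ n − E[|E(G)|] = 17 − 8/5 = 77/5.
Numerically: ≈ 15.4000.
(This is only a lower bound; the true E[α(G)] may be larger.)

E[α(G)] ≥ 77/5 ≈ 15.4000.


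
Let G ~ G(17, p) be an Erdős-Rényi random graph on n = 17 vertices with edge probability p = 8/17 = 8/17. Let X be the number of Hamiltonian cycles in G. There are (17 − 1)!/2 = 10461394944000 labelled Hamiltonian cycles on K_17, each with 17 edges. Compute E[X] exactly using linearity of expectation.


K_17 has (17 − 1)!/2 = 10461394944000 labelled Hamiltonian cycles.
For each such Hamiltonian cycle H, let X_H = 1 if all 17 edges of H are present in G. Then P[X_H = 1] = p^{17} = (8/17)^{17} = 2251799813685248/827240261886336764177.
Summing the indicators: E[X] = Σ_H E[X_H] = 10461394944000 · p^{17} = 10461394944000 · 2251799813685248/827240261886336764177 = 23556967185786995434586112000/827240261886336764177.
Numerically: E[X] ≈ 2.8477e+07.

E[X] = 10461394944000 · (8/17)^{17} = 23556967185786995434586112000/827240261886336764177 ≈ 2.8477e+07.


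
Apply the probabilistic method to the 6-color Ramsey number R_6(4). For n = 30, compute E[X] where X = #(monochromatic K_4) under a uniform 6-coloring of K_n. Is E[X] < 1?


E[X] = C(30, 4) · 6^{1 − 6} = 27405 · 6^{−5} = 27405/7776.
As a reduced fraction: E[X] = 1015/288 ≈ 3.5243.
Is E[X] < 1? NO.
Since E[X] ≥ 1, the first-moment bound is inconclusive at n = 30; it does NOT by itself certify R_6(4) > 30.

E[X] = 1015/288 ≈ 3.5243; E[X] ≥ 1; first-moment method inconclusive here.


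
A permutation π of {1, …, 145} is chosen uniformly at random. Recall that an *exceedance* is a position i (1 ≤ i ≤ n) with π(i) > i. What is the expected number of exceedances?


Write X = Σ_{i=1}^{145} X_i, where X_i = 1_{π(i) > i}.
For each fixed i, π(i) is uniform over {1, …, 145} (marginal of a uniform permutation), so P[π(i) > i] = (n − i)/n. Summing: Σ_{i=1}^{145} (n − i)/n = (0 + 1 + … + 144)/145 = 145(145 − 1)/(2·145) = (145 − 1)/2.
Hence E[X] = Σ_{i=1}^{145} (145 − i)/145 = 72 ≈ 72.000000.

E[X] = 72 = 72.000000.


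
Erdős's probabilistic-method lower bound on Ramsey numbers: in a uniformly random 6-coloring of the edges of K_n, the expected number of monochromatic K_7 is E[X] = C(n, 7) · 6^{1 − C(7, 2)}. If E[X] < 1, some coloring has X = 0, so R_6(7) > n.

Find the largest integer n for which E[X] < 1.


We need C(n, 7) · 6^{1 − 21} < 1, i.e. C(n, 7) < 6^{21 − 1} = 3656158440062976.
Check values of n near the boundary:
  n = 565: C(565, 7) = 3513212521235560; 3513212521235560 < 3656158440062976? YES
  n = 566: C(566, 7) = 3557206237959440; 3557206237959440 < 3656158440062976? YES
  n = 567: C(567, 7) = 3601671315933933; 3601671315933933 < 3656158440062976? YES
  n = 568: C(568, 7) = 3646611956239704; 3646611956239704 < 3656158440062976? YES
  n = 569: C(569, 7) = 3692032389858348; 3692032389858348 < 3656158440062976? NO
  n = 570: C(570, 7) = 3737936877831720; 3737936877831720 < 3656158440062976? NO
The largest n with C(n, 7) < 3656158440062976 is n = 568 (where E[X] = 16882462760369/16926659444736 ≈ 0.99739). Hence R_6(7) > 568, i.e. R_6(7) ≥ 569.

Largest n = 568; hence R_6(7) > 568.


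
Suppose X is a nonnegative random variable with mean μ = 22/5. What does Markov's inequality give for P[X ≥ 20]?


μ = E[X] = 22/5, a = 20.
Markov: P[X ≥ 20] ≤ μ/a = (22/5)/20 = 11/50.
Numerically: ≈ 0.220.
(Since a = 20 > μ = 4.400, the bound 11/50 is < 1 and informative.)

P[X ≥ 20] ≤ 11/50 ≈ 0.220.


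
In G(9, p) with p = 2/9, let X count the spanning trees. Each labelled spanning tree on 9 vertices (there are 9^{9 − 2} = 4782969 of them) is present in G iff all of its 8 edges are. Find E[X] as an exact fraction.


K_9 has 9^{9 − 2} = 4782969 labelled spanning trees.
For each such spanning tree H, let X_H = 1 if all 8 edges of H are present in G. Then P[X_H = 1] = p^{8} = (2/9)^{8} = 256/43046721.
Summing the indicators: E[X] = Σ_H E[X_H] = 4782969 · p^{8} = 4782969 · 256/43046721 = 256/9.
Numerically: E[X] ≈ 28.44.

E[X] = 4782969 · (2/9)^{8} = 256/9 ≈ 28.44.


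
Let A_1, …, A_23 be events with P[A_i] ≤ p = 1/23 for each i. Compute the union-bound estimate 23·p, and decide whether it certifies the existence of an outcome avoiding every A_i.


Union bound: P[∪_{i=1}^{23} A_i] ≤ Σ_i P[A_i] ≤ 23·p = 23·(1/23) = 1.
Numerically: 1 ≈ 1.00000.
Is 1 < 1? NO.
Since the bound 1 is ≥ 1, the union bound is uninformative here; it does NOT by itself certify existence.

23·p = 1 ≈ 1.00000; existence NOT certified by the union bound.


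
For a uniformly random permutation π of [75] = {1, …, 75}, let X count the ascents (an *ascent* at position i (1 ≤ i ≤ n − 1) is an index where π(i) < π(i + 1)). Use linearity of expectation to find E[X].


Write X = Σ X_I over i = 1, …, 74, with X_I the indicator of one ascent.
There are 74 indicators.
For each fixed i, the pair (π(i), π(i+1)) is a uniformly random ordered pair of distinct values from {1, …, 75}; by symmetry P[π(i) < π(i+1)] = 1/2.
By linearity: E[X] = 74 · (1/2) = (75 − 1) · (1/2) = 37 ≈ 37.000.

E[X] = 37 = 37.000.


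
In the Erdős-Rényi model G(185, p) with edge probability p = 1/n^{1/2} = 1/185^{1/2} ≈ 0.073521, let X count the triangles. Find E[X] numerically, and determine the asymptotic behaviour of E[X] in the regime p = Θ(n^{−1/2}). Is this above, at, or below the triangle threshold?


Number of potential triangles: C(185, 3) = 1038220.
Each occurs with probability p³ ≈ (0.073521)³ ≈ 3.9741331e-04.
By linearity: E[X] = C(185, 3)·p³ ≈ 1038220 · 3.9741331e-04 ≈ 412.60245.
Since α = 1/2 < 1, p = c/n^{1/2} ≫ 1/n is above the triangle threshold p ~ 1/n. Asymptotically E[X] ~ (c³/6)·n^{3(1−α)} = (1³/6)·n^{1.5} → ∞; triangles are abundant w.h.p.

E[X] ≈ 412.60245; in regime p = Θ(1/n^{1/2}) E[X] diverges (above the triangle threshold p ~ 1/n).


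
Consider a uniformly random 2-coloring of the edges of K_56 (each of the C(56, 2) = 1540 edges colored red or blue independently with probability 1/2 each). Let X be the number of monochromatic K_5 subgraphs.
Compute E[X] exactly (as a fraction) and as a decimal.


Let X = Σ_S X_S over the C(56, 5) = 3819816 subsets S of size 5, where X_S = 1 if the K_5 on S is monochromatic.
For a fixed S, the K_5 on S has C(5, 2) = 10 edges. P[all 10 edges red] = (1/2)^10, and likewise for blue, so P[monochromatic] = 2·(1/2)^10 = 2^{1 − 10} = 1/512.
Summing: E[X] = C(56, 5) · 2^{1 − 10} = 3819816 · 1/512 = 477477/64.
Numerically: E[X] ≈ 7460.578125.

E[X] = C(56,5)·2^(1−C(5,2)) = 477477/64 ≈ 7460.578125.


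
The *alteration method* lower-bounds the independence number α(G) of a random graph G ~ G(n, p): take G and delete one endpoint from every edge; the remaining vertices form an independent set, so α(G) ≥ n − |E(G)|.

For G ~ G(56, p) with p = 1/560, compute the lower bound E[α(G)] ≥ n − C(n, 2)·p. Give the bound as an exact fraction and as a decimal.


E[|E(G)|] = C(56, 2)·p = 1540 · (1/560) = 11/4.
E[α(G)] ≥ n − E[|E(G)|] = 56 − 11/4 = 213/4.
Numerically: ≈ 53.250000.
(This is only a lower bound; the true E[α(G)] may be larger.)

E[α(G)] ≥ 213/4 ≈ 53.250000.


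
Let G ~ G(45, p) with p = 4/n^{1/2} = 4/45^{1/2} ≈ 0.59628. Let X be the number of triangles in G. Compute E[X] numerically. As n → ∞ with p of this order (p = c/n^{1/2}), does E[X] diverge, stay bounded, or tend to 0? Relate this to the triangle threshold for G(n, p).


Number of potential triangles: C(45, 3) = 14190.
Each occurs with probability p³ ≈ (0.59628)³ ≈ 2.1201237e-01.
By linearity: E[X] = C(45, 3)·p³ ≈ 14190 · 2.1201237e-01 ≈ 3008.45555.
Since α = 1/2 < 1, p = c/n^{1/2} ≫ 1/n is above the triangle threshold p ~ 1/n. Asymptotically E[X] ~ (c³/6)·n^{3(1−α)} = (4³/6)·n^{1.5} → ∞; triangles are abundant w.h.p.

E[X] ≈ 3008.45555; in regime p = Θ(1/n^{1/2}) E[X] diverges (above the triangle threshold p ~ 1/n).


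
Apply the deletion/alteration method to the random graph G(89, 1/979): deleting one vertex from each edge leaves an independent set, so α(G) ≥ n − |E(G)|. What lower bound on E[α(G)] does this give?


E[|E(G)|] = C(89, 2)·p = 3916 · (1/979) = 4.
E[α(G)] ≥ n − E[|E(G)|] = 89 − 4 = 85.
Numerically: ≈ 85.000.
(This is only a lower bound; the true E[α(G)] may be larger.)

E[α(G)] ≥ 85 ≈ 85.000.


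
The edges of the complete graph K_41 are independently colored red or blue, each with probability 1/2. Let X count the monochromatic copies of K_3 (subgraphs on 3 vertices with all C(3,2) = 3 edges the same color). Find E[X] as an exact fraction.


Let X = Σ_S X_S over the C(41, 3) = 10660 subsets S of size 3, where X_S = 1 if the K_3 on S is monochromatic.
For a fixed S, the K_3 on S has C(3, 2) = 3 edges. P[all 3 edges red] = (1/2)^3, and likewise for blue, so P[monochromatic] = 2·(1/2)^3 = 2^{1 − 3} = 1/4.
Summing: E[X] = C(41, 3) · 2^{1 − 3} = 10660 · 1/4 = 2665.
Numerically: E[X] ≈ 2665.000.

E[X] = C(41,3)·2^(1−C(3,2)) = 2665 ≈ 2665.000.


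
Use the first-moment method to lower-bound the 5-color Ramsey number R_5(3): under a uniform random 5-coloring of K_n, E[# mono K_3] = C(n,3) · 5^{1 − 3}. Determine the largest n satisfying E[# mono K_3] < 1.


We need C(n, 3) · 5^{1 − 3} < 1, i.e. C(n, 3) < 5^{3 − 1} = 25.
Check values of n near the boundary:
  n = 3: C(3, 3) = 1; 1 < 25? YES
  n = 4: C(4, 3) = 4; 4 < 25? YES
  n = 5: C(5, 3) = 10; 10 < 25? YES
  n = 6: C(6, 3) = 20; 20 < 25? YES
  n = 7: C(7, 3) = 35; 35 < 25? NO
  n = 8: C(8, 3) = 56; 56 < 25? NO
The largest n with C(n, 3) < 25 is n = 6 (where E[X] = 4/5 ≈ 0.8000000). Hence R_5(3) > 6, i.e. R_5(3) ≥ 7.

Largest n = 6; hence R_5(3) > 6.


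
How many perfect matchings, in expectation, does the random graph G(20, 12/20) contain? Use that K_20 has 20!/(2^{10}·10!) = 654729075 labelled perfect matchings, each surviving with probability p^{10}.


K_20 has 20!/(2^{10}·10!) = 654729075 labelled perfect matchings.
For each such perfect matching H, let X_H = 1 if all 10 edges of H are present in G. Then P[X_H = 1] = p^{10} = (3/5)^{10} = 59049/9765625.
By linearity: E[X] = Σ_H E[X_H] = 654729075 · p^{10} = 654729075 · 59049/9765625 = 1546443885987/390625.
Numerically: E[X] ≈ 3.9589e+06.

E[X] = 654729075 · (3/5)^{10} = 1546443885987/390625 ≈ 3.9589e+06.


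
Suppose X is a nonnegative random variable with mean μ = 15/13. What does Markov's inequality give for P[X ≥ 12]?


μ = E[X] = 15/13, a = 12.
Markov: P[X ≥ 12] ≤ μ/a = (15/13)/12 = 5/52.
Numerically: ≈ 0.0962.
(Since a = 12 > μ = 1.1538, the bound 5/52 is < 1 and informative.)

P[X ≥ 12] ≤ 5/52 ≈ 0.0962.


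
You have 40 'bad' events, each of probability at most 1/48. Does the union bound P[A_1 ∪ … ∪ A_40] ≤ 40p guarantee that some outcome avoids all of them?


Union bound: P[∪_{i=1}^{40} A_i] ≤ Σ_i P[A_i] ≤ 40·p = 40·(1/48) = 5/6.
Numerically: 5/6 ≈ 0.8333.
Is 5/6 < 1? YES.
Since P[∪ A_i] ≤ 5/6 < 1, the complement has P[∩ A_i^c] ≥ 1 − 5/6 = 1/6 > 0, so some outcome avoids every A_i.

40·p = 5/6 ≈ 0.8333; existence CERTIFIED by the union bound.


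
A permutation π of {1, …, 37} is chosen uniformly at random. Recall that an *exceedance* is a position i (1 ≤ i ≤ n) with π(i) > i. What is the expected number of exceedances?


Write X = Σ_{i=1}^{37} X_i, where X_i = 1_{π(i) > i}.
For each fixed i, π(i) is uniform over {1, …, 37} (marginal of a uniform permutation), so P[π(i) > i] = (n − i)/n. Summing: Σ_{i=1}^{37} (n − i)/n = (0 + 1 + … + 36)/37 = 37(37 − 1)/(2·37) = (37 − 1)/2.
Hence E[X] = Σ_{i=1}^{37} (37 − i)/37 = 18 ≈ 18.000.

E[X] = 18 = 18.000.


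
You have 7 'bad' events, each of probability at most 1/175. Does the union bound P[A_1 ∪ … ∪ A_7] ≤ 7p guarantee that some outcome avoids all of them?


Union bound: P[∪_{i=1}^{7} A_i] ≤ Σ_i P[A_i] ≤ 7·p = 7·(1/175) = 1/25.
Numerically: 1/25 ≈ 0.04000.
Is 1/25 < 1? YES.
Since P[∪ A_i] ≤ 1/25 < 1, the complement has P[∩ A_i^c] ≥ 1 − 1/25 = 24/25 > 0, so some outcome avoids every A_i.

7·p = 1/25 ≈ 0.04000; existence CERTIFIED by the union bound.


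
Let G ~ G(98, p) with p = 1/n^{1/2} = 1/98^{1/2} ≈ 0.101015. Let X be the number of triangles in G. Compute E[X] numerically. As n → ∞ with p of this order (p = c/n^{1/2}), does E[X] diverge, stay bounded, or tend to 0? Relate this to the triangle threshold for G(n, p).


Number of potential triangles: C(98, 3) = 152096.
Each occurs with probability p³ ≈ (0.101015)³ ≈ 1.03076790e-03.
By linearity: E[X] = C(98, 3)·p³ ≈ 152096 · 1.03076790e-03 ≈ 156.775675.
Since α = 1/2 < 1, p = c/n^{1/2} ≫ 1/n is above the triangle threshold p ~ 1/n. Asymptotically E[X] ~ (c³/6)·n^{3(1−α)} = (1³/6)·n^{1.5} → ∞; triangles are abundant w.h.p.

E[X] ≈ 156.775675; in regime p = Θ(1/n^{1/2}) E[X] diverges (above the triangle threshold p ~ 1/n).


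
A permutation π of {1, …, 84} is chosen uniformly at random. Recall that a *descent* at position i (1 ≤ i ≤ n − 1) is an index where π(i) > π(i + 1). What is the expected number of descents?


Write X = Σ X_I over i = 1, …, 83, with X_I the indicator of one descent.
There are 83 indicators.
For each fixed i, the pair (π(i), π(i+1)) is a uniformly random ordered pair of distinct values from {1, …, 84}; by symmetry P[π(i) > π(i+1)] = 1/2.
By linearity: E[X] = 83 · (1/2) = (84 − 1) · (1/2) = 83/2 ≈ 41.5000.

E[X] = 83/2 = 41.5000.


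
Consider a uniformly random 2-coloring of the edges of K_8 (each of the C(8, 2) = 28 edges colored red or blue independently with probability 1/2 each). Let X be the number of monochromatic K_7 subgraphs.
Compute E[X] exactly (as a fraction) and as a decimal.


Let X = Σ_S X_S over the C(8, 7) = 8 subsets S of size 7, where X_S = 1 if the K_7 on S is monochromatic.
For a fixed S, the K_7 on S has C(7, 2) = 21 edges. P[all 21 edges red] = (1/2)^21, and likewise for blue, so P[monochromatic] = 2·(1/2)^21 = 2^{1 − 21} = 1/1048576.
Summing: E[X] = C(8, 7) · 2^{1 − 21} = 8 · 1/1048576 = 1/131072.
Numerically: E[X] ≈ 0.000008.

E[X] = C(8,7)·2^(1−C(7,2)) = 1/131072 ≈ 0.000008.


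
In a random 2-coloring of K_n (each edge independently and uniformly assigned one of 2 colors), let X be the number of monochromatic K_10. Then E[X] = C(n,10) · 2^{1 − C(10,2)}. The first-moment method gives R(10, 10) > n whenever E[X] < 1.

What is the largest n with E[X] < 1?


We need C(n, 10) · 2^{1 − 45} < 1, i.e. C(n, 10) < 2^{45 − 1} = 17592186044416.
Check values of n near the boundary:
  n = 95: C(95, 10) = 10104934117421; 10104934117421 < 17592186044416? YES
  n = 96: C(96, 10) = 11279926456656; 11279926456656 < 17592186044416? YES
  n = 97: C(97, 10) = 12576469727536; 12576469727536 < 17592186044416? YES
  n = 98: C(98, 10) = 14005614014756; 14005614014756 < 17592186044416? YES
  n = 99: C(99, 10) = 15579278510796; 15579278510796 < 17592186044416? YES
  n = 100: C(100, 10) = 17310309456440; 17310309456440 < 17592186044416? YES
  n = 101: C(101, 10) = 19212541264840; 19212541264840 < 17592186044416? NO
  n = 102: C(102, 10) = 21300860967540; 21300860967540 < 17592186044416? NO
The largest n with C(n, 10) < 17592186044416 is n = 100 (where E[X] = 2163788682055/2199023255552 ≈ 0.984). Hence R(10, 10) > 100, i.e. R(10, 10) ≥ 101.

Largest n = 100; hence R(10, 10) > 100.


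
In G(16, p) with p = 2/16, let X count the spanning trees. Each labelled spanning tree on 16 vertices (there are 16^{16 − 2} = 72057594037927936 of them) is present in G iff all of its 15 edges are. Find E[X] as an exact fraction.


K_16 has 16^{16 − 2} = 72057594037927936 labelled spanning trees.
For each such spanning tree H, let X_H = 1 if all 15 edges of H are present in G. Then P[X_H = 1] = p^{15} = (1/8)^{15} = 1/35184372088832.
By linearity of expectation: E[X] = Σ_H E[X_H] = 72057594037927936 · p^{15} = 72057594037927936 · 1/35184372088832 = 2048.
Numerically: E[X] ≈ 2048.

E[X] = 72057594037927936 · (1/8)^{15} = 2048 ≈ 2048.


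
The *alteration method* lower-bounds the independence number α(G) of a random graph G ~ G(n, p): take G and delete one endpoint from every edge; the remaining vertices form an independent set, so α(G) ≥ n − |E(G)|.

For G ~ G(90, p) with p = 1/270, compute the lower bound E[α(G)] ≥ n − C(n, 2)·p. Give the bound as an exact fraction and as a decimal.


E[|E(G)|] = C(90, 2)·p = 4005 · (1/270) = 89/6.
E[α(G)] ≥ n − E[|E(G)|] = 90 − 89/6 = 451/6.
Numerically: ≈ 75.1667.
(This is only a lower bound; the true E[α(G)] may be larger.)

E[α(G)] ≥ 451/6 ≈ 75.1667.


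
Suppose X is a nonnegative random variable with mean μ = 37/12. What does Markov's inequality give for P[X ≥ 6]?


μ = E[X] = 37/12, a = 6.
Markov: P[X ≥ 6] ≤ μ/a = (37/12)/6 = 37/72.
Numerically: ≈ 0.51389.
(Since a = 6 > μ = 3.08333, the bound 37/72 is < 1 and informative.)

P[X ≥ 6] ≤ 37/72 ≈ 0.51389.


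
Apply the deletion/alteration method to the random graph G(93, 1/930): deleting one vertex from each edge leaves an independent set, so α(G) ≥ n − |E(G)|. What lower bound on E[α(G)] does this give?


E[|E(G)|] = C(93, 2)·p = 4278 · (1/930) = 23/5.
E[α(G)] ≥ n − E[|E(G)|] = 93 − 23/5 = 442/5.
Numerically: ≈ 88.400000.
(This is only a lower bound; the true E[α(G)] may be larger.)

E[α(G)] ≥ 442/5 ≈ 88.400000.


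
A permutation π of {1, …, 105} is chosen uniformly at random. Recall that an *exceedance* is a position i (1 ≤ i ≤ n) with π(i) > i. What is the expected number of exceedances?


Write X = Σ_{i=1}^{105} X_i, where X_i = 1_{π(i) > i}.
For each fixed i, π(i) is uniform over {1, …, 105} (marginal of a uniform permutation), so P[π(i) > i] = (n − i)/n. Summing: Σ_{i=1}^{105} (n − i)/n = (0 + 1 + … + 104)/105 = 105(105 − 1)/(2·105) = (105 − 1)/2.
Hence E[X] = Σ_{i=1}^{105} (105 − i)/105 = 52 ≈ 52.0000.

E[X] = 52 = 52.0000.


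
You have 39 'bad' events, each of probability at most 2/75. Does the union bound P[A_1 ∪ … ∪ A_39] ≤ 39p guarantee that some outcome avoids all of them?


Union bound: P[∪_{i=1}^{39} A_i] ≤ Σ_i P[A_i] ≤ 39·p = 39·(2/75) = 26/25.
Numerically: 26/25 ≈ 1.0400.
Is 26/25 < 1? NO.
Since the bound 26/25 is ≥ 1, the union bound is uninformative here; it does NOT by itself certify existence.

39·p = 26/25 ≈ 1.0400; existence NOT certified by the union bound.


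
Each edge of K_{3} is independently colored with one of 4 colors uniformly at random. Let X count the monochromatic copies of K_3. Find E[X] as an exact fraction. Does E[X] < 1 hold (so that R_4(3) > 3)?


E[X] = C(3, 3) · 4^{1 − 3} = 1 · 4^{−2} = 1/16.
As a reduced fraction: E[X] = 1/16 ≈ 0.062.
Is E[X] < 1? YES.
Since E[X] < 1, there exists a 4-coloring of K_{3} with no monochromatic K_3; hence R_4(3) > 3.

E[X] = 1/16 ≈ 0.062; E[X] < 1, so R_4(3) > 3.


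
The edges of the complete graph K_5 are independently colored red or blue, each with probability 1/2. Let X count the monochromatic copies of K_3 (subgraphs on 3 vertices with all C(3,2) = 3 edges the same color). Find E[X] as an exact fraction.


Let X = Σ_S X_S over the C(5, 3) = 10 subsets S of size 3, where X_S = 1 if the K_3 on S is monochromatic.
For a fixed S, the K_3 on S has C(3, 2) = 3 edges. P[all 3 edges red] = (1/2)^3, and likewise for blue, so P[monochromatic] = 2·(1/2)^3 = 2^{1 − 3} = 1/4.
By linearity of expectation: E[X] = C(5, 3) · 2^{1 − 3} = 10 · 1/4 = 5/2.
Numerically: E[X] ≈ 2.5000.

E[X] = C(5,3)·2^(1−C(3,2)) = 5/2 ≈ 2.5000.


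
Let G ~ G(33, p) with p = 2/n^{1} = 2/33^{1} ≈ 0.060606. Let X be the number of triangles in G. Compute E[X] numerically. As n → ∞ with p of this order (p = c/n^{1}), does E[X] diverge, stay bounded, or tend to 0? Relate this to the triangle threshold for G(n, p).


Number of potential triangles: C(33, 3) = 5456.
Each occurs with probability p³ ≈ (0.060606)³ ≈ 2.2261179e-04.
By linearity: E[X] = C(33, 3)·p³ ≈ 5456 · 2.2261179e-04 ≈ 1.21457.
Here α = 1, so p = 2/n is exactly at the triangle threshold p ~ 1/n. Asymptotically E[X] → c³/6 = 2³/6 = 4/3 ≈ 1.33333, a bounded constant. In this regime the triangle count is asymptotically Poisson(c³/6).

E[X] ≈ 1.21457; in regime p = Θ(1/n^{1}) E[X] stays bounded (at the triangle threshold p ~ 1/n).


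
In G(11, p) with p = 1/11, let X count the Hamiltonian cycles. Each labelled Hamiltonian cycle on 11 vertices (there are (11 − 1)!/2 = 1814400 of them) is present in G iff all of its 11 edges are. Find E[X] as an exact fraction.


K_11 has (11 − 1)!/2 = 1814400 labelled Hamiltonian cycles.
For each such Hamiltonian cycle H, let X_H = 1 if all 11 edges of H are present in G. Then P[X_H = 1] = p^{11} = (1/11)^{11} = 1/285311670611.
By linearity of expectation: E[X] = Σ_H E[X_H] = 1814400 · p^{11} = 1814400 · 1/285311670611 = 1814400/285311670611.
Numerically: E[X] ≈ 6.3594e-06.

E[X] = 1814400 · (1/11)^{11} = 1814400/285311670611 ≈ 6.3594e-06.


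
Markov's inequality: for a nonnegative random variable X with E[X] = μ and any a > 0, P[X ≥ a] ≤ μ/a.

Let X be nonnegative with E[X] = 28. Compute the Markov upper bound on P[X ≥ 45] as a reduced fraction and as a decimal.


μ = E[X] = 28, a = 45.
Markov: P[X ≥ 45] ≤ μ/a = (28)/45 = 28/45.
Numerically: ≈ 0.6222.
(Since a = 45 > μ = 28.0000, the bound 28/45 is < 1 and informative.)

P[X ≥ 45] ≤ 28/45 ≈ 0.6222.


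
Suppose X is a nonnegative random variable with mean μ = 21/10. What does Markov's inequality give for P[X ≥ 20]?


μ = E[X] = 21/10, a = 20.
Markov: P[X ≥ 20] ≤ μ/a = (21/10)/20 = 21/200.
Numerically: ≈ 0.105.
(Since a = 20 > μ = 2.100, the bound 21/200 is < 1 and informative.)

P[X ≥ 20] ≤ 21/200 ≈ 0.105.


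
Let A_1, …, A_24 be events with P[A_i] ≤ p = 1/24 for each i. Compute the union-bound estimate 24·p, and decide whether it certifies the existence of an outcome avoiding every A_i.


Union bound: P[∪_{i=1}^{24} A_i] ≤ Σ_i P[A_i] ≤ 24·p = 24·(1/24) = 1.
Numerically: 1 ≈ 1.000000.
Is 1 < 1? NO.
Since the bound 1 is ≥ 1, the union bound is uninformative here; it does NOT by itself certify existence.

24·p = 1 ≈ 1.000000; existence NOT certified by the union bound.


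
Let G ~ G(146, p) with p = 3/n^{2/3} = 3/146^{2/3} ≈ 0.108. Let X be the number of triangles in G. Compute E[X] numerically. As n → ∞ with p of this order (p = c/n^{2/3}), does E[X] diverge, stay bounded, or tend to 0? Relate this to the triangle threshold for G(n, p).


Number of potential triangles: C(146, 3) = 508080.
Each occurs with probability p³ ≈ (0.108)³ ≈ 1.26665e-03.
By linearity: E[X] = C(146, 3)·p³ ≈ 508080 · 1.26665e-03 ≈ 643.562.
Since α = 2/3 < 1, p = c/n^{2/3} ≫ 1/n is above the triangle threshold p ~ 1/n. Asymptotically E[X] ~ (c³/6)·n^{3(1−α)} = (3³/6)·n^{1} → ∞; triangles are abundant w.h.p.

E[X] ≈ 643.562; in regime p = Θ(1/n^{2/3}) E[X] diverges (above the triangle threshold p ~ 1/n).


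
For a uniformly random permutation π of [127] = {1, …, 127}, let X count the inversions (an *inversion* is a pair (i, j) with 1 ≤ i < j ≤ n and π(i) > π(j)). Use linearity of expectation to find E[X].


Write X = Σ X_I over the C(127, 2) = 8001 pairs i < j, with X_I the indicator of one inversion.
There are 8001 indicators.
For each fixed pair i < j, the values π(i) and π(j) are two distinct elements of {1, …, 127} in uniformly random order; by symmetry P[π(i) > π(j)] = 1/2.
By linearity: E[X] = 8001 · (1/2) = C(127, 2) · (1/2) = 8001/2 = 8001/2 ≈ 4000.500000.

E[X] = 8001/2 = 4000.500000.


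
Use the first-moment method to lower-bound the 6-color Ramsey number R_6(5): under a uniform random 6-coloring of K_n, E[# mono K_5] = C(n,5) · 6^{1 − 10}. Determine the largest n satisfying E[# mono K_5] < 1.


We need C(n, 5) · 6^{1 − 10} < 1, i.e. C(n, 5) < 6^{10 − 1} = 10077696.
Check values of n near the boundary:
  n = 62: C(62, 5) = 6471002; 6471002 < 10077696? YES
  n = 63: C(63, 5) = 7028847; 7028847 < 10077696? YES
  n = 64: C(64, 5) = 7624512; 7624512 < 10077696? YES
  n = 65: C(65, 5) = 8259888; 8259888 < 10077696? YES
  n = 66: C(66, 5) = 8936928; 8936928 < 10077696? YES
  n = 67: C(67, 5) = 9657648; 9657648 < 10077696? YES
  n = 68: C(68, 5) = 10424128; 10424128 < 10077696? NO
The largest n with C(n, 5) < 10077696 is n = 67 (where E[X] = 67067/69984 ≈ 0.958). Hence R_6(5) > 67, i.e. R_6(5) ≥ 68.

Largest n = 67; hence R_6(5) > 67.


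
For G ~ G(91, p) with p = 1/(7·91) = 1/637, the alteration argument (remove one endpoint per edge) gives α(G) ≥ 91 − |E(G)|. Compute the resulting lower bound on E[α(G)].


E[|E(G)|] = C(91, 2)·p = 4095 · (1/637) = 45/7.
E[α(G)] ≥ n − E[|E(G)|] = 91 − 45/7 = 592/7.
Numerically: ≈ 84.5714.
(This is only a lower bound; the true E[α(G)] may be larger.)

E[α(G)] ≥ 592/7 ≈ 84.5714.


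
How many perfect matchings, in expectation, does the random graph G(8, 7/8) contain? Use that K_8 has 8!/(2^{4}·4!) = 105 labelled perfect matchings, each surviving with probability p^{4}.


K_8 has 8!/(2^{4}·4!) = 105 labelled perfect matchings.
For each such perfect matching H, let X_H = 1 if all 4 edges of H are present in G. Then P[X_H = 1] = p^{4} = (7/8)^{4} = 2401/4096.
Summing the indicators: E[X] = Σ_H E[X_H] = 105 · p^{4} = 105 · 2401/4096 = 252105/4096.
Numerically: E[X] ≈ 61.5491.

E[X] = 105 · (7/8)^{4} = 252105/4096 ≈ 61.5491.


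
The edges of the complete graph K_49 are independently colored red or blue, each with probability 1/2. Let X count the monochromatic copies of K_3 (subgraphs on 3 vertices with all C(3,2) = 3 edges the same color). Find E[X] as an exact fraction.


Let X = Σ_S X_S over the C(49, 3) = 18424 subsets S of size 3, where X_S = 1 if the K_3 on S is monochromatic.
For a fixed S, the K_3 on S has C(3, 2) = 3 edges. P[all 3 edges red] = (1/2)^3, and likewise for blue, so P[monochromatic] = 2·(1/2)^3 = 2^{1 − 3} = 1/4.
By linearity of expectation: E[X] = C(49, 3) · 2^{1 − 3} = 18424 · 1/4 = 4606.
Numerically: E[X] ≈ 4606.000.

E[X] = C(49,3)·2^(1−C(3,2)) = 4606 ≈ 4606.000.


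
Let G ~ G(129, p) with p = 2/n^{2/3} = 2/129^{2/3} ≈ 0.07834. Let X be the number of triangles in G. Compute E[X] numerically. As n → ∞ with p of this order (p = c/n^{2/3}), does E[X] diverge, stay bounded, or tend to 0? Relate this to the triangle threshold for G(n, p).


Number of potential triangles: C(129, 3) = 349504.
Each occurs with probability p³ ≈ (0.07834)³ ≈ 4.807403e-04.
By linearity: E[X] = C(129, 3)·p³ ≈ 349504 · 4.807403e-04 ≈ 168.0207.
Since α = 2/3 < 1, p = c/n^{2/3} ≫ 1/n is above the triangle threshold p ~ 1/n. Asymptotically E[X] ~ (c³/6)·n^{3(1−α)} = (2³/6)·n^{1} → ∞; triangles are abundant w.h.p.

E[X] ≈ 168.0207; in regime p = Θ(1/n^{2/3}) E[X] diverges (above the triangle threshold p ~ 1/n).
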